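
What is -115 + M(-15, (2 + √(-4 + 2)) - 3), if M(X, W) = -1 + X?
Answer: -131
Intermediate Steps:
-115 + M(-15, (2 + √(-4 + 2)) - 3) = -115 + (-1 - 15) = -115 - 16 = -131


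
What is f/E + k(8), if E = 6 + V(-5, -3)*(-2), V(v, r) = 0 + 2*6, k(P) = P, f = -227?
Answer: 371/18 ≈ 20.611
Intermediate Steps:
V(v, r) = 12 (V(v, r) = 0 + 12 = 12)
E = -18 (E = 6 + 12*(-2) = 6 - 24 = -18)
f/E + k(8) = -227/(-18) + 8 = -227*(-1/18) + 8 = 227/18 + 8 = 371/18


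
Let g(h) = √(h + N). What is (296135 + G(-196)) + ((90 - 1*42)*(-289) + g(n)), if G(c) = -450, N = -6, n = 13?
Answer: 281813 + √7 ≈ 2.8182e+5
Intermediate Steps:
g(h) = √(-6 + h) (g(h) = √(h - 6) = √(-6 + h))
(296135 + G(-196)) + ((90 - 1*42)*(-289) + g(n)) = (296135 - 450) + ((90 - 1*42)*(-289) + √(-6 + 13)) = 295685 + ((90 - 42)*(-289) + √7) = 295685 + (48*(-289) + √7) = 295685 + (-13872 + √7) = 281813 + √7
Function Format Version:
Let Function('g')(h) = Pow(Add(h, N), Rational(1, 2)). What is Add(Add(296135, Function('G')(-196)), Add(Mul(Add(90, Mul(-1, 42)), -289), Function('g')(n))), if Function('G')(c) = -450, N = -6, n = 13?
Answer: Add(281813, Pow(7, Rational(1, 2))) ≈ 2.8182e+5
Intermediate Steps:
Function('g')(h) = Pow(Add(-6, h), Rational(1, 2)) (Function('g')(h) = Pow(Add(h, -6), Rational(1, 2)) = Pow(Add(-6, h), Rational(1, 2)))
Add(Add(296135, Function('G')(-196)), Add(Mul(Add(90, Mul(-1, 42)), -289), Function('g')(n))) = Add(Add(296135, -450), Add(Mul(Add(90, Mul(-1, 42)), -289), Pow(Add(-6, 13), Rational(1, 2)))) = Add(295685, Add(Mul(Add(90, -42), -289), Pow(7, Rational(1, 2)))) = Add(295685, Add(Mul(48, -289), Pow(7, Rational(1, 2)))) = Add(295685, Add(-13872, Pow(7, Rational(1, 2)))) = Add(281813, Pow(7, Rational(1, 2)))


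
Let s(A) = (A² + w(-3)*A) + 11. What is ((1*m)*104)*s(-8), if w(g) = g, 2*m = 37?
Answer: 190476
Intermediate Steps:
m = 37/2 (m = (½)*37 = 37/2 ≈ 18.500)
s(A) = 11 + A² - 3*A (s(A) = (A² - 3*A) + 11 = 11 + A² - 3*A)
((1*m)*104)*s(-8) = ((1*(37/2))*104)*(11 + (-8)² - 3*(-8)) = ((37/2)*104)*(11 + 64 + 24) = 1924*99 = 190476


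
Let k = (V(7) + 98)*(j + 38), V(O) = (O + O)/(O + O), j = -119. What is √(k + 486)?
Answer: 9*I*√93 ≈ 86.793*I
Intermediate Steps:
V(O) = 1 (V(O) = (2*O)/((2*O)) = (2*O)*(1/(2*O)) = 1)
k = -8019 (k = (1 + 98)*(-119 + 38) = 99*(-81) = -8019)
√(k + 486) = √(-8019 + 486) = √(-7533) = 9*I*√93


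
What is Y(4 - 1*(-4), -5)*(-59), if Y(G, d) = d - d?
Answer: 0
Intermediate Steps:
Y(G, d) = 0
Y(4 - 1*(-4), -5)*(-59) = 0*(-59) = 0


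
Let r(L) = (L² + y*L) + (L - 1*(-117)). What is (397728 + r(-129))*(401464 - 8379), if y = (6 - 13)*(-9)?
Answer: 159682919550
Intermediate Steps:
y = 63 (y = -7*(-9) = 63)
r(L) = 117 + L² + 64*L (r(L) = (L² + 63*L) + (L - 1*(-117)) = (L² + 63*L) + (L + 117) = (L² + 63*L) + (117 + L) = 117 + L² + 64*L)
(397728 + r(-129))*(401464 - 8379) = (397728 + (117 + (-129)² + 64*(-129)))*(401464 - 8379) = (397728 + (117 + 16641 - 8256))*393085 = (397728 + 8502)*393085 = 406230*393085 = 159682919550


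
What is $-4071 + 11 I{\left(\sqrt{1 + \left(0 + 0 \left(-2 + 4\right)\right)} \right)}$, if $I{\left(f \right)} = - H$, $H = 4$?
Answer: $-4115$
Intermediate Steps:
$I{\left(f \right)} = -4$ ($I{\left(f \right)} = \left(-1\right) 4 = -4$)
$-4071 + 11 I{\left(\sqrt{1 + \left(0 + 0 \left(-2 + 4\right)\right)} \right)} = -4071 + 11 \left(-4\right) = -4071 - 44 = -4115$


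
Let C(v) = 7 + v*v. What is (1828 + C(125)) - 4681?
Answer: 12779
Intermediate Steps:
C(v) = 7 + v²
(1828 + C(125)) - 4681 = (1828 + (7 + 125²)) - 4681 = (1828 + (7 + 15625)) - 4681 = (1828 + 15632) - 4681 = 17460 - 4681 = 12779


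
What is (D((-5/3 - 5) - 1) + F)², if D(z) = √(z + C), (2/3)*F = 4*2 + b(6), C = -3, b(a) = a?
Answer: 1291/3 + 56*I*√6 ≈ 430.33 + 137.17*I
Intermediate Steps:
F = 21 (F = 3*(4*2 + 6)/2 = 3*(8 + 6)/2 = (3/2)*14 = 21)
D(z) = √(-3 + z) (D(z) = √(z - 3) = √(-3 + z))
(D((-5/3 - 5) - 1) + F)² = (√(-3 + ((-5/3 - 5) - 1)) + 21)² = (√(-3 + (-20/3 - 1)) + 21)² = (√(-3 - 23/3) + 21)² = (√(-32/3) + 21)² = (4*I*√6/3 + 21)² = (21 + 4*I*√6/3)²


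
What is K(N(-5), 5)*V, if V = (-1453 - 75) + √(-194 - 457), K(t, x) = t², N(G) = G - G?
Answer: 0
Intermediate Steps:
N(G) = 0
V = -1528 + I*√651 (V = -1528 + √(-651) = -1528 + I*√651 ≈ -1528.0 + 25.515*I)
K(N(-5), 5)*V = 0²*(-1528 + I*√651) = 0*(-1528 + I*√651) = 0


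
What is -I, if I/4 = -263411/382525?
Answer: 1053644/382525 ≈ 2.7544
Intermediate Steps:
I = -1053644/382525 (I = 4*(-263411/382525) = -1053644/382525 ≈ -2.7544)
-I = -1*(-1053644/382525) = 1053644/382525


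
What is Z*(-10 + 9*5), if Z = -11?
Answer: -385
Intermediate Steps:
Z*(-10 + 9*5) = -11*(-10 + 9*5) = -11*(-10 + 45) = -11*35 = -385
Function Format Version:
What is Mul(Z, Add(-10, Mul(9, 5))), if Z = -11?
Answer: -385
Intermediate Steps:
Mul(Z, Add(-10, Mul(9, 5))) = Mul(-11, Add(-10, Mul(9, 5))) = Mul(-11, Add(-10, 45)) = Mul(-11, 35) = -385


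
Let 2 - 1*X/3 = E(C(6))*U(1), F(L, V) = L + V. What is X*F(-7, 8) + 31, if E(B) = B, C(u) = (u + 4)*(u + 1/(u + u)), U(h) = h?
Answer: -291/2 ≈ -145.50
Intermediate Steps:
C(u) = (4 + u)*(u + 1/(2*u))
X = -353/2 (X = 6 - 3*(½ + 6² + 2/6 + 4*6) = 6 - 3*(½ + 36 + 2*(⅙) + 24) = 6 - 3*(½ + 36 + ⅓ + 24) = 6 - 365/2 = -353/2 ≈ -176.50)
X*F(-7, 8) + 31 = -353*(-7 + 8)/2 + 31 = -353/2*1 + 31 = -353/2 + 31 = -291/2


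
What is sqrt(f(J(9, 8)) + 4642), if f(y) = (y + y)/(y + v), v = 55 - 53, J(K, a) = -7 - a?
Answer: 2*sqrt(196222)/13 ≈ 68.149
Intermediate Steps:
v = 2
f(y) = 2*y/(2 + y) (f(y) = (y + y)/(y + 2) = (2*y)/(2 + y) = 2*y/(2 + y))
sqrt(f(J(9, 8)) + 4642) = sqrt(2*(-7 - 1*8)/(2 + (-7 - 1*8)) + 4642) = sqrt(2*(-7 - 8)/(2 + (-7 - 8)) + 4642) = sqrt(2*(-15)/(2 - 15) + 4642) = sqrt(2*(-15)/(-13) + 4642) = sqrt(2*(-15)*(-1/13) + 4642) = sqrt(30/13 + 4642) = sqrt(60376/13) = 2*sqrt(196222)/13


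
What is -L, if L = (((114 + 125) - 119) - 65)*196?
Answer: -10780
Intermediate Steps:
L = 10780 (L = ((239 - 119) - 65)*196 = (120 - 65)*196 = 55*196 = 10780)
-L = -1*10780 = -10780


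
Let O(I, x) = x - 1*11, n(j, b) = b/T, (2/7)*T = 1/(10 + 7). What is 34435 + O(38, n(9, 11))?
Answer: 241342/7 ≈ 34477.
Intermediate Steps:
T = 7/34 (T = 7/(2*(10 + 7)) = (7/2)/17 = (7/2)*(1/17) = 7/34 ≈ 0.20588)
n(j, b) = 34*b/7 (n(j, b) = b/(7/34) = b*(34/7) = 34*b/7)
O(I, x) = -11 + x (O(I, x) = x - 11 = -11 + x)
34435 + O(38, n(9, 11)) = 34435 + (-11 + (34/7)*11) = 34435 + (-11 + 374/7) = 34435 + 297/7 = 241342/7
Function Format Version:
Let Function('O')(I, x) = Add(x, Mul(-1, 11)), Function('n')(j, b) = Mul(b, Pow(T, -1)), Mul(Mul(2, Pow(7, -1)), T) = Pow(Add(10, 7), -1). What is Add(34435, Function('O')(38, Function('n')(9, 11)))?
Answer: Rational(241342, 7) ≈ 34477.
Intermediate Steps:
T = Rational(7, 34) (T = Mul(Rational(7, 2), Pow(Add(10, 7), -1)) = Mul(Rational(7, 2), Pow(17, -1)) = Mul(Rational(7, 2), Rational(1, 17)) = Rational(7, 34) ≈ 0.20588)
Function('n')(j, b) = Mul(Rational(34, 7), b) (Function('n')(j, b) = Mul(b, Pow(Rational(7, 34), -1)) = Mul(b, Rational(34, 7)) = Mul(Rational(34, 7), b))
Function('O')(I, x) = Add(-11, x) (Function('O')(I, x) = Add(x, -11) = Add(-11, x))
Add(34435, Function('O')(38, Function('n')(9, 11))) = Add(34435, Add(-11, Mul(Rational(34, 7), 11))) = Add(34435, Add(-11, Rational(374, 7))) = Add(34435, Rational(297, 7)) = Rational(241342, 7)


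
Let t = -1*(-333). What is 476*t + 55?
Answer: 158563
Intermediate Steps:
t = 333
476*t + 55 = 476*333 + 55 = 158508 + 55 = 158563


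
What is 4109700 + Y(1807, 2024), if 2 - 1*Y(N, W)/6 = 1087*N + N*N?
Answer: -27267036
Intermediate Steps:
Y(N, W) = 12 - 6522*N - 6*N² (Y(N, W) = 12 - 6*(1087*N + N*N) = 12 - 6*(1087*N + N²) = 12 - 6*(N² + 1087*N) = 12 + (-6522*N - 6*N²) = 12 - 6522*N - 6*N²)
4109700 + Y(1807, 2024) = 4109700 + (12 - 6522*1807 - 6*1807²) = 4109700 + (12 - 11785254 - 6*3265249) = 4109700 + (12 - 11785254 - 19591494) = 4109700 - 31376736 = -27267036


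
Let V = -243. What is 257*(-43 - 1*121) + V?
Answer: -42391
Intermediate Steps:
257*(-43 - 1*121) + V = 257*(-43 - 1*121) - 243 = 257*(-43 - 121) - 243 = 257*(-164) - 243 = -42148 - 243 = -42391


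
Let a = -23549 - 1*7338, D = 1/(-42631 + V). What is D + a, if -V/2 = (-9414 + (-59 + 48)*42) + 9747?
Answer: -1308774852/42373 ≈ -30887.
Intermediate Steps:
V = 258 (V = -2*((-9414 + (-59 + 48)*42) + 9747) = -2*((-9414 - 11*42) + 9747) = -2*((-9414 - 462) + 9747) = -2*(-9876 + 9747) = -2*(-129) = 258)
D = -1/42373 (D = 1/(-42631 + 258) = 1/(-42373) = -1/42373 ≈ -2.3600e-5)
a = -30887 (a = -23549 - 7338 = -30887)
D + a = -1/42373 - 30887 = -1308774852/42373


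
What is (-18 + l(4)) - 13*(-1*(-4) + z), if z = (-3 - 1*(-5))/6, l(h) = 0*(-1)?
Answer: -223/3 ≈ -74.333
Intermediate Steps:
l(h) = 0
z = 1/3 (z = (-3 + 5)*(1/6) = 2*(1/6) = 1/3 ≈ 0.33333)
(-18 + l(4)) - 13*(-1*(-4) + z) = (-18 + 0) - 13*(-1*(-4) + 1/3) = -18 - 13*(4 + 1/3) = -18 - 13*13/3 = -18 - 169/3 = -223/3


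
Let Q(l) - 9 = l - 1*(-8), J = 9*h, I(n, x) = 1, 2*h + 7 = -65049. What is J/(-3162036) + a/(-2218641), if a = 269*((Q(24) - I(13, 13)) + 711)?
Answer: 893353279/584618559423 ≈ 0.0015281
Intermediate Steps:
h = -32528 (h = -7/2 + (½)*(-65049) = -7/2 - 65049/2 = -32528)
J = -292752 (J = 9*(-32528) = -292752)
Q(l) = 17 + l (Q(l) = 9 + (l - 1*(-8)) = 9 + (l + 8) = 9 + (8 + l) = 17 + l)
a = 202019 (a = 269*(((17 + 24) - 1*1) + 711) = 269*((41 - 1) + 711) = 269*(40 + 711) = 269*751 = 202019)
J/(-3162036) + a/(-2218641) = -292752/(-3162036) + 202019/(-2218641) = -292752*(-1/3162036) + 202019*(-1/2218641) = 24396/263503 - 202019/2218641 = 893353279/584618559423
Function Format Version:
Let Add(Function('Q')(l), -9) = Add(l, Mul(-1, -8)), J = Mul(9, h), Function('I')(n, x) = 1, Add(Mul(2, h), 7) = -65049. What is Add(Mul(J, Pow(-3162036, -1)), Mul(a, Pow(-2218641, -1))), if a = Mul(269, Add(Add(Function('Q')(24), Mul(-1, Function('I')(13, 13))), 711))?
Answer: Rational(893353279, 584618559423) ≈ 0.0015281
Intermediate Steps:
h = -32528 (h = Add(Rational(-7, 2), Mul(Rational(1, 2), -65049)) = Add(Rational(-7, 2), Rational(-65049, 2)) = -32528)
J = -292752 (J = Mul(9, -32528) = -292752)
Function('Q')(l) = Add(17, l) (Function('Q')(l) = Add(9, Add(l, Mul(-1, -8))) = Add(9, Add(l, 8)) = Add(9, Add(8, l)) = Add(17, l))
a = 202019 (a = Mul(269, Add(Add(Add(17, 24), Mul(-1, 1)), 711)) = Mul(269, Add(Add(41, -1), 711)) = Mul(269, Add(40, 711)) = Mul(269, 751) = 202019)
Add(Mul(J, Pow(-3162036, -1)), Mul(a, Pow(-2218641, -1))) = Add(Mul(-292752, Pow(-3162036, -1)), Mul(202019, Pow(-2218641, -1))) = Add(Mul(-292752, Rational(-1, 3162036)), Mul(202019, Rational(-1, 2218641))) = Add(Rational(24396, 263503), Rational(-202019, 2218641)) = Rational(893353279, 584618559423)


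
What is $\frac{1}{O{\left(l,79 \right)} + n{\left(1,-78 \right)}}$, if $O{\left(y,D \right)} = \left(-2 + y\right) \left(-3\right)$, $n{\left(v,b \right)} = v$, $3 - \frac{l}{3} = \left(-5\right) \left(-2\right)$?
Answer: $\frac{1}{70} \approx 0.014286$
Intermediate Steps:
$l = -21$ ($l = 9 - 3 \left(\left(-5\right) \left(-2\right)\right) = 9 - 30 = -21$)
$O{\left(y,D \right)} = 6 - 3 y$
$\frac{1}{O{\left(l,79 \right)} + n{\left(1,-78 \right)}} = \frac{1}{\left(6 - -63\right) + 1} = \frac{1}{\left(6 + 63\right) + 1} = \frac{1}{69 + 1} = \frac{1}{70}$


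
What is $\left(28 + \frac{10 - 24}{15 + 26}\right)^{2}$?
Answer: $\frac{1285956}{1681} \approx 764.99$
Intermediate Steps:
$\left(28 + \frac{10 - 24}{15 + 26}\right)^{2} = \left(28 - \frac{14}{41}\right)^{2} = \left(\frac{1134}{41}\right)^{2} = \frac{1285956}{1681}$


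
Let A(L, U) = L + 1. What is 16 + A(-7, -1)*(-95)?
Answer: 586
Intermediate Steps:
A(L, U) = 1 + L
16 + A(-7, -1)*(-95) = 16 + (1 - 7)*(-95) = 16 - 6*(-95) = 16 + 570 = 586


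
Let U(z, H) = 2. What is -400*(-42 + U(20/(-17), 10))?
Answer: 16000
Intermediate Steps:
-400*(-42 + U(20/(-17), 10)) = -400*(-42 + 2) = -400*(-40) = 16000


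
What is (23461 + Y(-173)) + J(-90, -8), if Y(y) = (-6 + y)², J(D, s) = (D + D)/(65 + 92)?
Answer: 8713634/157 ≈ 55501.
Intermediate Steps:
J(D, s) = 2*D/157 (J(D, s) = (2*D)/157 = (2*D)*(1/157) = 2*D/157)
(23461 + Y(-173)) + J(-90, -8) = (23461 + (-6 - 173)²) + (2/157)*(-90) = (23461 + (-179)²) - 180/157 = (23461 + 32041) - 180/157 = 55502 - 180/157 = 8713634/157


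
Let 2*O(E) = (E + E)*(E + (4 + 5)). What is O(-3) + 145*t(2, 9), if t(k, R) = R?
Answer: 1287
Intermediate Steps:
O(E) = E*(9 + E) (O(E) = ((E + E)*(E + (4 + 5)))/2 = ((2*E)*(E + 9))/2 = ((2*E)*(9 + E))/2 = (2*E*(9 + E))/2 = E*(9 + E))
O(-3) + 145*t(2, 9) = -3*(9 - 3) + 145*9 = -3*6 + 1305 = -18 + 1305 = 1287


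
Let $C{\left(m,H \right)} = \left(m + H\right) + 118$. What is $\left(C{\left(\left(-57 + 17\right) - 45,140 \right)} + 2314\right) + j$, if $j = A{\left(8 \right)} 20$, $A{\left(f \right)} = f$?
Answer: $2647$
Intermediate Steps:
$C{\left(m,H \right)} = 118 + H + m$ ($C{\left(m,H \right)} = \left(H + m\right) + 118 = 118 + H + m$)
$j = 160$ ($j = 8 \cdot 20 = 160$)
$\left(C{\left(\left(-57 + 17\right) - 45,140 \right)} + 2314\right) + j = \left(\left(118 + 140 + \left(\left(-57 + 17\right) - 45\right)\right) + 2314\right) + 160 = \left(\left(118 + 140 - 85\right) + 2314\right) + 160 = \left(173 + 2314\right) + 160 = 2487 + 160 = 2647$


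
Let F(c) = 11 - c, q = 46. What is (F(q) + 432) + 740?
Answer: 1137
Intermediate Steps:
(F(q) + 432) + 740 = ((11 - 1*46) + 432) + 740 = ((11 - 46) + 432) + 740 = (-35 + 432) + 740 = 397 + 740 = 1137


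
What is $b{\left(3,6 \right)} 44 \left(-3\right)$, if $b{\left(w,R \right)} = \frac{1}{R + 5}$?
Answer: $-12$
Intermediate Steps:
$b{\left(w,R \right)} = \frac{1}{5 + R}$
$b{\left(3,6 \right)} 44 \left(-3\right) = \frac{1}{5 + 6} \cdot 44 \left(-3\right) = \frac{1}{11} \cdot 44 \left(-3\right) = 4 \left(-3\right) = -12$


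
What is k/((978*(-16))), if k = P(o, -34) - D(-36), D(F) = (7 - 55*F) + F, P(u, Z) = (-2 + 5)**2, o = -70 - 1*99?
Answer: 971/7824 ≈ 0.12411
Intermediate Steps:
o = -169 (o = -70 - 99 = -169)
P(u, Z) = 9 (P(u, Z) = 3**2 = 9)
D(F) = 7 - 54*F
k = -1942 (k = 9 - (7 - 54*(-36)) = 9 - (7 + 1944) = 9 - 1*1951 = 9 - 1951 = -1942)
k/((978*(-16))) = -1942/(978*(-16)) = -1942/(-15648) = -1942*(-1/15648) = 971/7824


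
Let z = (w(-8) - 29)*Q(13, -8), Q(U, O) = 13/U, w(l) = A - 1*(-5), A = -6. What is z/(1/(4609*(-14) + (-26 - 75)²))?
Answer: 1629750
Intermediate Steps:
w(l) = -1 (w(l) = -6 - 1*(-5) = -6 + 5 = -1)
z = -30 (z = (-1 - 29)*(13/13) = -390/13 = -30*1 = -30)
z/(1/(4609*(-14) + (-26 - 75)²)) = -(-1935780 + 30*(-26 - 75)²) = -30/(1/(-64526 + (-101)²)) = -30/(1/(-64526 + 10201)) = -30/(1/(-54325)) = -30/(-1/54325) = -30*(-54325) = 1629750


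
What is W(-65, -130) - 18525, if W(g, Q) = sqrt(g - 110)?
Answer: -18525 + 5*I*sqrt(7) ≈ -18525.0 + 13.229*I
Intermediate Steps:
W(g, Q) = sqrt(-110 + g)
W(-65, -130) - 18525 = sqrt(-110 - 65) - 18525 = sqrt(-175) - 18525 = 5*I*sqrt(7) - 18525 = -18525 + 5*I*sqrt(7)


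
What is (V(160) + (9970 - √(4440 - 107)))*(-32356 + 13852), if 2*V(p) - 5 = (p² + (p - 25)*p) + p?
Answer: -622705860 + 18504*√4333 ≈ -6.2149e+8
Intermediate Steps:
V(p) = 5/2 + p/2 + p²/2 + p*(-25 + p)/2 (V(p) = 5/2 + ((p² + (p - 25)*p) + p)/2 = 5/2 + ((p² + (-25 + p)*p) + p)/2 = 5/2 + ((p² + p*(-25 + p)) + p)/2 = 5/2 + (p + p² + p*(-25 + p))/2 = 5/2 + (p/2 + p²/2 + p*(-25 + p)/2) = 5/2 + p/2 + p²/2 + p*(-25 + p)/2)
(V(160) + (9970 - √(4440 - 107)))*(-32356 + 13852) = ((5/2 + 160² - 12*160) + (9970 - √(4440 - 107)))*(-32356 + 13852) = ((5/2 + 25600 - 1920) + (9970 - √4333))*(-18504) = (47365/2 + (9970 - √4333))*(-18504) = (67305/2 - √4333)*(-18504) = -622705860 + 18504*√4333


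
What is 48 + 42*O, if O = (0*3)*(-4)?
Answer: 48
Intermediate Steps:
O = 0 (O = 0*(-4) = 0)
48 + 42*O = 48 + 42*0 = 48 + 0 = 48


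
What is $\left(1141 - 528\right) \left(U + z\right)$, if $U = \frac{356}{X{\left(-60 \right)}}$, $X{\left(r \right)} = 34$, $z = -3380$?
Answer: $- \frac{35113866}{17} \approx -2.0655 \cdot 10^{6}$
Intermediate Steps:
$U = \frac{178}{17}$ ($U = \frac{356}{34} = 356 \cdot \frac{1}{34} = \frac{178}{17} \approx 10.471$)
$\left(1141 - 528\right) \left(U + z\right) = \left(1141 - 528\right) \left(\frac{178}{17} - 3380\right) = 613 \left(- \frac{57282}{17}\right) = - \frac{35113866}{17}$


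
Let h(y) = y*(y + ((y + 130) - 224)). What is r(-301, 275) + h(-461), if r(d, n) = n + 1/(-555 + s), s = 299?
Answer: 119974655/256 ≈ 4.6865e+5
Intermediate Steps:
h(y) = y*(-94 + 2*y) (h(y) = y*(y + ((130 + y) - 224)) = y*(y + (-94 + y)) = y*(-94 + 2*y))
r(d, n) = -1/256 + n (r(d, n) = n + 1/(-555 + 299) = n + 1/(-256) = n - 1/256 = -1/256 + n)
r(-301, 275) + h(-461) = (-1/256 + 275) + 2*(-461)*(-47 - 461) = 70399/256 + 2*(-461)*(-508) = 70399/256 + 468376 = 119974655/256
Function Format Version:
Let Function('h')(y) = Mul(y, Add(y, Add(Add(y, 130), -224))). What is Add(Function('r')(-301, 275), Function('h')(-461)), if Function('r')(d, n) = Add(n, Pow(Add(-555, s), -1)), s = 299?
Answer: Rational(119974655, 256) ≈ 4.6865e+5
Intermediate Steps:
Function('h')(y) = Mul(y, Add(-94, Mul(2, y))) (Function('h')(y) = Mul(y, Add(y, Add(Add(130, y), -224))) = Mul(y, Add(y, Add(-94, y))) = Mul(y, Add(-94, Mul(2, y))))
Function('r')(d, n) = Add(Rational(-1, 256), n) (Function('r')(d, n) = Add(n, Pow(Add(-555, 299), -1)) = Add(n, Pow(-256, -1)) = Add(n, Rational(-1, 256)) = Add(Rational(-1, 256), n))
Add(Function('r')(-301, 275), Function('h')(-461)) = Add(Add(Rational(-1, 256), 275), Mul(2, -461, Add(-47, -461))) = Add(Rational(70399, 256), Mul(2, -461, -508)) = Add(Rational(70399, 256), 468376) = Rational(119974655, 256)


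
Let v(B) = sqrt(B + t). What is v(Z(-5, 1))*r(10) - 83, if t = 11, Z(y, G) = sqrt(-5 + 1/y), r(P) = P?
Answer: -83 + 2*sqrt(275 + 5*I*sqrt(130)) ≈ -49.658 + 3.4196*I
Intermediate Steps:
v(B) = sqrt(11 + B) (v(B) = sqrt(B + 11) = sqrt(11 + B))
v(Z(-5, 1))*r(10) - 83 = sqrt(11 + sqrt(-5 + 1/(-5)))*10 - 83 = sqrt(11 + sqrt(-5 - 1/5))*10 - 83 = sqrt(11 + sqrt(-26/5))*10 - 83 = sqrt(11 + I*sqrt(130)/5)*10 - 83 = 10*sqrt(11 + I*sqrt(130)/5) - 83 = -83 + 10*sqrt(11 + I*sqrt(130)/5)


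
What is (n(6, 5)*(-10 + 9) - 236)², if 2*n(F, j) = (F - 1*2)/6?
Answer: 502681/9 ≈ 55853.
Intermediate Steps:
n(F, j) = -⅙ + F/12 (n(F, j) = ((F - 1*2)/6)/2 = ((F - 2)*(⅙))/2 = ((-2 + F)*(⅙))/2 = (-⅓ + F/6)/2 = -⅙ + F/12)
(n(6, 5)*(-10 + 9) - 236)² = ((-⅙ + (1/12)*6)*(-10 + 9) - 236)² = ((-⅙ + ½)*(-1) - 236)² = ((⅓)*(-1) - 236)² = (-⅓ - 236)² = (-709/3)² = 502681/9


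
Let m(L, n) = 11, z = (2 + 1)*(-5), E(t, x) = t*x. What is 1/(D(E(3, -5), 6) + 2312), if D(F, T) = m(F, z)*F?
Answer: 1/2147 ≈ 0.00046577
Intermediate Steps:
z = -15 (z = 3*(-5) = -15)
D(F, T) = 11*F
1/(D(E(3, -5), 6) + 2312) = 1/(11*(3*(-5)) + 2312) = 1/(11*(-15) + 2312) = 1/(-165 + 2312) = 1/2147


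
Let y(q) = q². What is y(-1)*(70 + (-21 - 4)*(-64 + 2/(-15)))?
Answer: 5020/3 ≈ 1673.3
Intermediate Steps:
y(-1)*(70 + (-21 - 4)*(-64 + 2/(-15))) = (-1)²*(70 + (-21 - 4)*(-64 + 2/(-15))) = 1*(70 - 25*(-64 + 2*(-1/15))) = 1*(70 - 25*(-64 - 2/15)) = 1*(70 - 25*(-962/15)) = 1*(70 + 4810/3) = 1*(5020/3) = 5020/3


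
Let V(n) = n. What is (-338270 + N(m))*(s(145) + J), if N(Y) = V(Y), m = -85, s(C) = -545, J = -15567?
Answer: 5451575760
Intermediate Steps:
N(Y) = Y
(-338270 + N(m))*(s(145) + J) = (-338270 - 85)*(-545 - 15567) = -338355*(-16112) = 5451575760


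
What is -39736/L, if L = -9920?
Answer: 4967/1240 ≈ 4.0056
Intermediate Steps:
-39736/L = -39736/(-9920) = -39736*(-1/9920) = 4967/1240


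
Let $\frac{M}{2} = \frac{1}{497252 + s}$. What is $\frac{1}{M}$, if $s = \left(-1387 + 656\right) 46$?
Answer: $231813$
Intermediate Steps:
$s = -33626$ ($s = \left(-731\right) 46 = -33626$)
$M = \frac{1}{231813}$ ($M = \frac{2}{497252 - 33626} = \frac{2}{463626} = 2 \cdot \frac{1}{463626} = \frac{1}{231813} \approx 4.3138 \cdot 10^{-6}$)
$\frac{1}{M} = \frac{1}{\frac{1}{231813}} = 231813$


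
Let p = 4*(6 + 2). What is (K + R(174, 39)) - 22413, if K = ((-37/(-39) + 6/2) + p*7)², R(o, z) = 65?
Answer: 45040792/1521 ≈ 29613.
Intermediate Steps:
p = 32 (p = 4*8 = 32)
K = 79032100/1521 (K = ((-37/(-39) + 6/2) + 32*7)² = ((-37*(-1/39) + 6*(½)) + 224)² = ((37/39 + 3) + 224)² = (154/39 + 224)² = (8890/39)² = 79032100/1521 ≈ 51961.)
(K + R(174, 39)) - 22413 = (79032100/1521 + 65) - 22413 = 79130965/1521 - 22413 = 45040792/1521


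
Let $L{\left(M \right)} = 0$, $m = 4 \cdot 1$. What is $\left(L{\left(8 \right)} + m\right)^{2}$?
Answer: $16$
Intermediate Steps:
$m = 4$
$\left(L{\left(8 \right)} + m\right)^{2} = \left(0 + 4\right)^{2} = 4^{2} = 16$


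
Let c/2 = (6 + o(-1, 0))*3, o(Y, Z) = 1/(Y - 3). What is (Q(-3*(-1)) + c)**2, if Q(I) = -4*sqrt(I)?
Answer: 4953/4 - 276*sqrt(3) ≈ 760.20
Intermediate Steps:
o(Y, Z) = 1/(-3 + Y)
c = 69/2 (c = 2*((6 + 1/(-3 - 1))*3) = 2*((6 + 1/(-4))*3) = 2*((6 - 1/4)*3) = 2*((23/4)*3) = 2*(69/4) = 69/2 ≈ 34.500)
(Q(-3*(-1)) + c)**2 = (-4*sqrt(3) + 69/2)**2 = (69/2 - 4*sqrt(3))**2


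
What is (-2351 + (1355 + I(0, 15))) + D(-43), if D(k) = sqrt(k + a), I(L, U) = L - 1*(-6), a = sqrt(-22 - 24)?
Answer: -990 + sqrt(-43 + I*sqrt(46)) ≈ -989.48 + 6.5777*I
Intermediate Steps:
a = I*sqrt(46) (a = sqrt(-46) = I*sqrt(46) ≈ 6.7823*I)
I(L, U) = 6 + L (I(L, U) = L + 6 = 6 + L)
D(k) = sqrt(k + I*sqrt(46))
(-2351 + (1355 + I(0, 15))) + D(-43) = (-2351 + (1355 + (6 + 0))) + sqrt(-43 + I*sqrt(46)) = (-2351 + (1355 + 6)) + sqrt(-43 + I*sqrt(46)) = (-2351 + 1361) + sqrt(-43 + I*sqrt(46)) = -990 + sqrt(-43 + I*sqrt(46))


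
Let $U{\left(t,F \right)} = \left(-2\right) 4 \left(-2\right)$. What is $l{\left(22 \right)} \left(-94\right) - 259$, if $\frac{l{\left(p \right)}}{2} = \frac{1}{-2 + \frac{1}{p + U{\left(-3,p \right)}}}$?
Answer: $- \frac{12281}{75} \approx -163.75$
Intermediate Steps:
$U{\left(t,F \right)} = 16$ ($U{\left(t,F \right)} = \left(-8\right) \left(-2\right) = 16$)
$l{\left(p \right)} = \frac{2}{-2 + \frac{1}{16 + p}}$ ($l{\left(p \right)} = \frac{2}{-2 + \frac{1}{p + 16}} = \frac{2}{-2 + \frac{1}{16 + p}}$)
$l{\left(22 \right)} \left(-94\right) - 259 = \frac{2 \left(-16 - 22\right)}{31 + 2 \cdot 22} \left(-94\right) - 259 = \frac{2 \left(-16 - 22\right)}{31 + 44} \left(-94\right) - 259 = 2 \cdot \frac{1}{75} \left(-38\right) \left(-94\right) - 259 = \left(- \frac{76}{75}\right) \left(-94\right) - 259 = \frac{7144}{75} - 259 = - \frac{12281}{75}$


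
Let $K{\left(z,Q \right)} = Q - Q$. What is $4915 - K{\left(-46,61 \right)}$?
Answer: $4915$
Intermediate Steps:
$K{\left(z,Q \right)} = 0$
$4915 - K{\left(-46,61 \right)} = 4915 - 0 = 4915 + 0 = 4915$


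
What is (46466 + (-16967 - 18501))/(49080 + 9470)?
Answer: 5499/29275 ≈ 0.18784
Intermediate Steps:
(46466 + (-16967 - 18501))/(49080 + 9470) = (46466 - 35468)/58550 = 10998*(1/58550) = 5499/29275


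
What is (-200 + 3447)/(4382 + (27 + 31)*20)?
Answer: 191/326 ≈ 0.58589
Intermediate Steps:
(-200 + 3447)/(4382 + (27 + 31)*20) = 3247/(4382 + 58*20) = 3247/(4382 + 1160) = 3247/5542 = 3247*(1/5542) = 191/326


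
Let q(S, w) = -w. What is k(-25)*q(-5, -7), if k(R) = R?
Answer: -175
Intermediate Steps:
k(-25)*q(-5, -7) = -(-25)*(-7) = -25*7 = -175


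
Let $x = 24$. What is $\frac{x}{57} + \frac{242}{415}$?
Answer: $\frac{7918}{7885} \approx 1.0042$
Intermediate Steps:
$\frac{x}{57} + \frac{242}{415} = \frac{24}{57} + \frac{242}{415} = 24 \cdot \frac{1}{57} + 242 \cdot \frac{1}{415} = \frac{8}{19} + \frac{242}{415} = \frac{7918}{7885}$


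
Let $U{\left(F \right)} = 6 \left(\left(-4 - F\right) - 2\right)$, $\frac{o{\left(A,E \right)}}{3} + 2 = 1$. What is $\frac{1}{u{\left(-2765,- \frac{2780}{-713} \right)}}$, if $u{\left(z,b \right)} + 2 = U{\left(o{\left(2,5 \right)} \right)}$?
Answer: $- \frac{1}{20} \approx -0.05$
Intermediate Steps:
$o{\left(A,E \right)} = -3$ ($o{\left(A,E \right)} = -6 + 3 \cdot 1 = -6 + 3 = -3$)
$U{\left(F \right)} = -36 - 6 F$ ($U{\left(F \right)} = 6 \left(-6 - F\right) = -36 - 6 F$)
$u{\left(z,b \right)} = -20$ ($u{\left(z,b \right)} = -2 - 18 = -20$)
$\frac{1}{u{\left(-2765,- \frac{2780}{-713} \right)}} = \frac{1}{-20} = - \frac{1}{20}$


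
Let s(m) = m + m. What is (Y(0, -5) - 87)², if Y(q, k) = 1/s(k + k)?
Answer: 3031081/400 ≈ 7577.7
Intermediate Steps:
s(m) = 2*m
Y(q, k) = 1/(4*k) (Y(q, k) = 1/(2*(k + k)) = 1/(2*(2*k)) = 1/(4*k))
(Y(0, -5) - 87)² = ((¼)/(-5) - 87)² = ((¼)*(-⅕) - 87)² = (-1/20 - 87)² = (-1741/20)² = 3031081/400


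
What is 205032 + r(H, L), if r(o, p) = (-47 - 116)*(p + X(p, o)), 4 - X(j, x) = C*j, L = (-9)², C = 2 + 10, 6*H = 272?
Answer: 349613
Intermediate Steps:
H = 136/3 (H = (⅙)*272 = 136/3 ≈ 45.333)
C = 12
L = 81
X(j, x) = 4 - 12*j
r(o, p) = -652 + 1793*p (r(o, p) = (-47 - 116)*(p + (4 - 12*p)) = -163*(4 - 11*p) = -652 + 1793*p)
205032 + r(H, L) = 205032 + (-652 + 1793*81) = 205032 + (-652 + 145233) = 205032 + 144581 = 349613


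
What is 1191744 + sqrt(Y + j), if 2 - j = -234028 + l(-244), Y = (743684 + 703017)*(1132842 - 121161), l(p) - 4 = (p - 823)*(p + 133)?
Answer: 1191744 + sqrt(1463600029970) ≈ 2.4015e+6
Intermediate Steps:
l(p) = 4 + (-823 + p)*(133 + p) (l(p) = 4 + (p - 823)*(p + 133) = 4 + (-823 + p)*(133 + p))
Y = 1463599914381 (Y = 1446701*1011681 = 1463599914381)
j = 115589 (j = 2 - (-234028 + (-109455 + (-244)**2 - 690*(-244))) = 2 - (-234028 + (-109455 + 59536 + 168360)) = 2 - (-234028 + 118441) = 2 - 1*(-115587) = 2 + 115587 = 115589)
1191744 + sqrt(Y + j) = 1191744 + sqrt(1463599914381 + 115589) = 1191744 + sqrt(1463600029970)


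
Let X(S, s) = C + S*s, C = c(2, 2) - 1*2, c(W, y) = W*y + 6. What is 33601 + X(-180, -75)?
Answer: 47109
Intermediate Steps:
c(W, y) = 6 + W*y
C = 8 (C = (6 + 2*2) - 1*2 = (6 + 4) - 2 = 10 - 2 = 8)
X(S, s) = 8 + S*s
33601 + X(-180, -75) = 33601 + (8 - 180*(-75)) = 33601 + (8 + 13500) = 33601 + 13508 = 47109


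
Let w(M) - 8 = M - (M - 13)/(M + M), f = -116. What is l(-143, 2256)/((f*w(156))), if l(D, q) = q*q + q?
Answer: -30550752/113825 ≈ -268.40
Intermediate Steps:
l(D, q) = q + q**2 (l(D, q) = q**2 + q = q + q**2)
w(M) = 8 + M - (-13 + M)/(2*M) (w(M) = 8 + (M - (M - 13)/(M + M)) = 8 + (M - (-13 + M)/(2*M)) = 8 + M - (-13 + M)/(2*M))
l(-143, 2256)/((f*w(156))) = (2256*(1 + 2256))/((-116*(15/2 + 156 + (13/2)/156))) = (2256*2257)/((-116*(15/2 + 156 + (13/2)*(1/156)))) = 5091792/((-116*(15/2 + 156 + 1/24))) = 5091792/((-116*3925/24)) = 5091792/(-113825/6) = 5091792*(-6/113825) = -30550752/113825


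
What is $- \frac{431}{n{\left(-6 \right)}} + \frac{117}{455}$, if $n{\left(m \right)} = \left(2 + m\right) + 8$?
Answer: $- \frac{15049}{140} \approx -107.49$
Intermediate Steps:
$n{\left(m \right)} = 10 + m$
$- \frac{431}{n{\left(-6 \right)}} + \frac{117}{455} = - \frac{431}{10 - 6} + \frac{117}{455} = - \frac{431}{4} + 117 \cdot \frac{1}{455} = \left(-431\right) \frac{1}{4} + \frac{9}{35} = - \frac{431}{4} + \frac{9}{35} = - \frac{15049}{140}$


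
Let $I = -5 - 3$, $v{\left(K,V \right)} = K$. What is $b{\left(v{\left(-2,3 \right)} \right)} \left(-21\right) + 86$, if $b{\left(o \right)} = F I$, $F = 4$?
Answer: $758$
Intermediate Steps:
$I = -8$ ($I = -5 - 3 = -8$)
$b{\left(o \right)} = -32$ ($b{\left(o \right)} = 4 \left(-8\right) = -32$)
$b{\left(v{\left(-2,3 \right)} \right)} \left(-21\right) + 86 = \left(-32\right) \left(-21\right) + 86 = 672 + 86 = 758$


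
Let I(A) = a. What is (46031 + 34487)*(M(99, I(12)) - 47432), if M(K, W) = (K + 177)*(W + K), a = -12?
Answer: -1885731560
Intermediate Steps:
I(A) = -12
M(K, W) = (177 + K)*(K + W)
(46031 + 34487)*(M(99, I(12)) - 47432) = (46031 + 34487)*((99² + 177*99 + 177*(-12) + 99*(-12)) - 47432) = 80518*((9801 + 17523 - 2124 - 1188) - 47432) = 80518*(24012 - 47432) = 80518*(-23420) = -1885731560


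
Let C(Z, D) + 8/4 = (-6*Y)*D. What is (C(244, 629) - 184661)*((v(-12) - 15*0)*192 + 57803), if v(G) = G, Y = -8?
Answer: -8572986029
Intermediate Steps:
C(Z, D) = -2 + 48*D (C(Z, D) = -2 + (-6*(-8))*D = -2 + 48*D)
(C(244, 629) - 184661)*((v(-12) - 15*0)*192 + 57803) = ((-2 + 48*629) - 184661)*((-12 - 15*0)*192 + 57803) = ((-2 + 30192) - 184661)*((-12 + 0)*192 + 57803) = (30190 - 184661)*(-12*192 + 57803) = -154471*(-2304 + 57803) = -154471*55499 = -8572986029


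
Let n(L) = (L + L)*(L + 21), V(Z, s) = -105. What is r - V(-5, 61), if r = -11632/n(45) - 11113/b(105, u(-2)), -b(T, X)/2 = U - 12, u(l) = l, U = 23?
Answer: 1806289/2970 ≈ 608.18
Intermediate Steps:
b(T, X) = -22 (b(T, X) = -2*(23 - 12) = -2*11 = -22)
n(L) = 2*L*(21 + L) (n(L) = (2*L)*(21 + L) = 2*L*(21 + L))
r = 1494439/2970 (r = -11632*1/(90*(21 + 45)) - 11113/(-22) = -11632/(2*45*66) - 11113*(-1/22) = -11632/5940 + 11113/22 = -11632*1/5940 + 11113/22 = -2908/1485 + 11113/22 = 1494439/2970 ≈ 503.18)
r - V(-5, 61) = 1494439/2970 - 1*(-105) = 1494439/2970 + 105 = 1806289/2970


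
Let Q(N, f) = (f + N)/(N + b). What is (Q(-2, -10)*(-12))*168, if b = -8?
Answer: -12096/5 ≈ -2419.2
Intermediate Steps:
Q(N, f) = (N + f)/(-8 + N) (Q(N, f) = (f + N)/(N - 8) = (N + f)/(-8 + N))
(Q(-2, -10)*(-12))*168 = (((-2 - 10)/(-8 - 2))*(-12))*168 = ((-12/(-10))*(-12))*168 = (-⅒*(-12)*(-12))*168 = ((6/5)*(-12))*168 = -72/5*168 = -12096/5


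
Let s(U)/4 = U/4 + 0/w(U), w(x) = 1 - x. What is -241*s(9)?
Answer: -2169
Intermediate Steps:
s(U) = U (s(U) = 4*(U/4 + 0/(1 - U)) = 4*(U*(¼) + 0) = 4*(U/4 + 0) = 4*(U/4) = U)
-241*s(9) = -241*9 = -2169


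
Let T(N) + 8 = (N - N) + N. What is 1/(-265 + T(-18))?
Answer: -1/291 ≈ -0.0034364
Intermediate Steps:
T(N) = -8 + N (T(N) = -8 + ((N - N) + N) = -8 + (0 + N) = -8 + N)
1/(-265 + T(-18)) = 1/(-265 + (-8 - 18)) = 1/(-265 - 26) = 1/(-291) = -1/291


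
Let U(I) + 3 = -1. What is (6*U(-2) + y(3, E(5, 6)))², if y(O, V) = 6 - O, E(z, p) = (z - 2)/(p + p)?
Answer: 441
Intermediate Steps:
E(z, p) = (-2 + z)/(2*p) (E(z, p) = (-2 + z)/((2*p)) = (-2 + z)*(1/(2*p)) = (-2 + z)/(2*p))
U(I) = -4 (U(I) = -3 - 1 = -4)
(6*U(-2) + y(3, E(5, 6)))² = (6*(-4) + (6 - 1*3))² = (-24 + (6 - 3))² = (-24 + 3)² = (-21)² = 441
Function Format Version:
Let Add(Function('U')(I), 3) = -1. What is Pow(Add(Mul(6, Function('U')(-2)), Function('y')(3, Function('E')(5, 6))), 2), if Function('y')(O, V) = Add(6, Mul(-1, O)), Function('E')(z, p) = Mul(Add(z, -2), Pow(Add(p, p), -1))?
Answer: 441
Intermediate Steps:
Function('E')(z, p) = Mul(Rational(1, 2), Pow(p, -1), Add(-2, z)) (Function('E')(z, p) = Mul(Add(-2, z), Pow(Mul(2, p), -1)) = Mul(Add(-2, z), Mul(Rational(1, 2), Pow(p, -1))) = Mul(Rational(1, 2), Pow(p, -1), Add(-2, z)))
Function('U')(I) = -4 (Function('U')(I) = Add(-3, -1) = -4)
Pow(Add(Mul(6, Function('U')(-2)), Function('y')(3, Function('E')(5, 6))), 2) = Pow(Add(Mul(6, -4), Add(6, Mul(-1, 3))), 2) = Pow(Add(-24, Add(6, -3)), 2) = Pow(Add(-24, 3), 2) = Pow(-21, 2) = 441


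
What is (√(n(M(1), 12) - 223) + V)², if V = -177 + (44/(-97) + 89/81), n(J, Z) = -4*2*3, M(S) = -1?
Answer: 1904694869497/61732449 - 2771240*I*√247/7857 ≈ 30854.0 - 5543.3*I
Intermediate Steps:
n(J, Z) = -24 (n(J, Z) = -8*3 = -24)
V = -1385620/7857 (V = -177 + (44*(-1/97) + 89*(1/81)) = -177 + (-44/97 + 89/81) = -177 + 5069/7857 = -1385620/7857 ≈ -176.35)
(√(n(M(1), 12) - 223) + V)² = (√(-24 - 223) - 1385620/7857)² = (√(-247) - 1385620/7857)² = (I*√247 - 1385620/7857)² = (-1385620/7857 + I*√247)²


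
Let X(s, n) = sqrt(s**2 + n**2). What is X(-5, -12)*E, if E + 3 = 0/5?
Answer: -39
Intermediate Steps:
X(s, n) = sqrt(n**2 + s**2)
E = -3 (E = -3 + 0/5 = -3 + 0*(1/5) = -3 + 0 = -3)
X(-5, -12)*E = sqrt((-12)**2 + (-5)**2)*(-3) = sqrt(144 + 25)*(-3) = sqrt(169)*(-3) = 13*(-3) = -39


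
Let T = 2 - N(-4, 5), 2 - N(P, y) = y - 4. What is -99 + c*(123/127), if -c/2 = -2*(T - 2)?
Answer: -13065/127 ≈ -102.87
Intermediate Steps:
N(P, y) = 6 - y (N(P, y) = 2 - (y - 4) = 2 - (-4 + y) = 2 + (4 - y) = 6 - y)
T = 1 (T = 2 - (6 - 1*5) = 2 - (6 - 5) = 2 - 1*1 = 2 - 1 = 1)
c = -4 (c = -(-4)*(1 - 2) = -(-4)*(-1) = -2*2 = -4)
-99 + c*(123/127) = -99 - 492/127 = -13065/127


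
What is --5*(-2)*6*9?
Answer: -540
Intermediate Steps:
--5*(-2)*6*9 = -10*6*9 = -60*9 = -1*540 = -540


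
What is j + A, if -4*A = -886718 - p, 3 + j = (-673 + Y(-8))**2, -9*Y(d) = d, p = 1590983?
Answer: 347054413/324 ≈ 1.0712e+6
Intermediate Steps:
Y(d) = -d/9
j = 36590158/81 (j = -3 + (-673 - 1/9*(-8))**2 = -3 + (-673 + 8/9)**2 = -3 + (-6049/9)**2 = -3 + 36590401/81 = 36590158/81 ≈ 4.5173e+5)
A = 2477701/4 (A = -(-886718 - 1*1590983)/4 = -(-886718 - 1590983)/4 = -1/4*(-2477701) = 2477701/4 ≈ 6.1943e+5)
j + A = 36590158/81 + 2477701/4 = 347054413/324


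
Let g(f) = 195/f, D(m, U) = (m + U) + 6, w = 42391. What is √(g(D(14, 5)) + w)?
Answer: √1059970/5 ≈ 205.91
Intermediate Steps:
D(m, U) = 6 + U + m (D(m, U) = (U + m) + 6 = 6 + U + m)
√(g(D(14, 5)) + w) = √(195/(6 + 5 + 14) + 42391) = √(195/25 + 42391) = √(195*(1/25) + 42391) = √(39/5 + 42391) = √(211994/5) = √1059970/5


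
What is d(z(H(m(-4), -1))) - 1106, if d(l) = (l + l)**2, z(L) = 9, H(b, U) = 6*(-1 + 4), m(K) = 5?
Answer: -782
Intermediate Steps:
H(b, U) = 18 (H(b, U) = 6*3 = 18)
d(l) = 4*l**2 (d(l) = (2*l)**2 = 4*l**2)
d(z(H(m(-4), -1))) - 1106 = 4*9**2 - 1106 = 4*81 - 1106 = 324 - 1106 = -782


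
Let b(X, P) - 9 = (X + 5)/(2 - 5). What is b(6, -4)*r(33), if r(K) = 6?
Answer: 32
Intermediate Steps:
b(X, P) = 22/3 - X/3 (b(X, P) = 9 + (X + 5)/(2 - 5) = 9 + (5 + X)/(-3) = 9 + (5 + X)*(-1/3) = 9 + (-5/3 - X/3) = 22/3 - X/3)
b(6, -4)*r(33) = (22/3 - 1/3*6)*6 = (22/3 - 2)*6 = (16/3)*6 = 32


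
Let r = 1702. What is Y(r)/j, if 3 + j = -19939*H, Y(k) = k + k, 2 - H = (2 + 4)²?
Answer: 3404/677923 ≈ 0.0050212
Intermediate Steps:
H = -34 (H = 2 - (2 + 4)² = 2 - 1*6² = 2 - 1*36 = 2 - 36 = -34)
Y(k) = 2*k
j = 677923 (j = -3 - 19939*(-34) = -3 + 677926 = 677923)
Y(r)/j = (2*1702)/677923 = 3404*(1/677923) = 3404/677923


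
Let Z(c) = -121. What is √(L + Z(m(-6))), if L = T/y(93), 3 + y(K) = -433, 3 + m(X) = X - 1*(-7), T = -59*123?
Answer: I*√4959391/218 ≈ 10.215*I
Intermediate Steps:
T = -7257
m(X) = 4 + X (m(X) = -3 + (X - 1*(-7)) = -3 + (X + 7) = -3 + (7 + X) = 4 + X)
y(K) = -436 (y(K) = -3 - 433 = -436)
L = 7257/436 (L = -7257/(-436) = -7257*(-1/436) = 7257/436 ≈ 16.645)
√(L + Z(m(-6))) = √(7257/436 - 121) = √(-45499/436) = I*√4959391/218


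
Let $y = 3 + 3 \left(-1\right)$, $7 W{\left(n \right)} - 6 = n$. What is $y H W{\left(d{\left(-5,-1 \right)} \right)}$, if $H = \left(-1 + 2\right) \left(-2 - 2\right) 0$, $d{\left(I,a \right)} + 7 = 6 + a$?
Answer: $0$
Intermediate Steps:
$d{\left(I,a \right)} = -1 + a$ ($d{\left(I,a \right)} = -7 + \left(6 + a\right) = -1 + a$)
$H = 0$ ($H = 1 \left(-4\right) 0 = \left(-4\right) 0 = 0$)
$W{\left(n \right)} = \frac{6}{7} + \frac{n}{7}$
$y = 0$ ($y = 3 - 3 = 0$)
$y H W{\left(d{\left(-5,-1 \right)} \right)} = 0 \cdot 0 \left(\frac{6}{7} + \frac{-1 - 1}{7}\right) = 0 \left(\frac{6}{7} + \frac{1}{7} \left(-2\right)\right) = 0 \left(\frac{6}{7} - \frac{2}{7}\right) = 0 \cdot \frac{4}{7} = 0$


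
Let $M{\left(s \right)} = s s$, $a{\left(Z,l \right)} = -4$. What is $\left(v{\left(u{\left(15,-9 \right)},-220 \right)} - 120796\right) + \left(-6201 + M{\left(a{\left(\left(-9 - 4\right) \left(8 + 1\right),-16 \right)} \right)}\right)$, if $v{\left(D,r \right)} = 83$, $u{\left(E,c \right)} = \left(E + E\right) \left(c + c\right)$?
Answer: $-126898$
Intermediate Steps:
$u{\left(E,c \right)} = 4 E c$ ($u{\left(E,c \right)} = 2 E 2 c = 4 E c$)
$M{\left(s \right)} = s^{2}$
$\left(v{\left(u{\left(15,-9 \right)},-220 \right)} - 120796\right) + \left(-6201 + M{\left(a{\left(\left(-9 - 4\right) \left(8 + 1\right),-16 \right)} \right)}\right) = \left(83 - 120796\right) - \left(6201 - \left(-4\right)^{2}\right) = -120713 + \left(-6201 + 16\right) = -120713 - 6185 = -126898$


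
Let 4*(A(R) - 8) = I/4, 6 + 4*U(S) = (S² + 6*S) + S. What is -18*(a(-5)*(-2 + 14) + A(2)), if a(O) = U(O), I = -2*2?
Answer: 1449/2 ≈ 724.50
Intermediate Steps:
I = -4
U(S) = -3/2 + S²/4 + 7*S/4 (U(S) = -3/2 + ((S² + 6*S) + S)/4 = -3/2 + (S² + 7*S)/4 = -3/2 + (S²/4 + 7*S/4) = -3/2 + S²/4 + 7*S/4)
a(O) = -3/2 + O²/4 + 7*O/4
A(R) = 31/4 (A(R) = 8 + (-4/4)/4 = 8 + (-4*¼)/4 = 8 + (¼)*(-1) = 8 - ¼ = 31/4)
-18*(a(-5)*(-2 + 14) + A(2)) = -18*((-3/2 + (¼)*(-5)² + (7/4)*(-5))*(-2 + 14) + 31/4) = -18*((-3/2 + (¼)*25 - 35/4)*12 + 31/4) = -18*((-3/2 + 25/4 - 35/4)*12 + 31/4) = -18*(-4*12 + 31/4) = -18*(-48 + 31/4) = -18*(-161/4) = 1449/2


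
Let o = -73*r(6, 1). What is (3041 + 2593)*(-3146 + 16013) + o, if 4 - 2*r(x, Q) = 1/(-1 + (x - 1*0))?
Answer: 724925393/10 ≈ 7.2493e+7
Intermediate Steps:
r(x, Q) = 2 - 1/(2*(-1 + x)) (r(x, Q) = 2 - 1/(2*(-1 + (x - 1*0))) = 2 - 1/(2*(-1 + (x + 0))) = 2 - 1/(2*(-1 + x)))
o = -1387/10 (o = -73*(-5 + 4*6)/(2*(-1 + 6)) = -73*(-5 + 24)/(2*5) = -73*19/(2*5) = -73*19/10 = -1387/10 ≈ -138.70)
(3041 + 2593)*(-3146 + 16013) + o = (3041 + 2593)*(-3146 + 16013) - 1387/10 = 5634*12867 - 1387/10 = 72492678 - 1387/10 = 724925393/10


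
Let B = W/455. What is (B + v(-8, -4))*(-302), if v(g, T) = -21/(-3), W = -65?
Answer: -14496/7 ≈ -2070.9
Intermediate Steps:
v(g, T) = 7 (v(g, T) = -21*(-1/3) = 7)
B = -1/7 (B = -65/455 = -65*1/455 = -1/7 ≈ -0.14286)
(B + v(-8, -4))*(-302) = (-1/7 + 7)*(-302) = (48/7)*(-302) = -14496/7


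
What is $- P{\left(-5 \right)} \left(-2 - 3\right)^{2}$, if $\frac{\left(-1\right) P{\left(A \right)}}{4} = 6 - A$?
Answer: $1100$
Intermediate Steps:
$P{\left(A \right)} = -24 + 4 A$ ($P{\left(A \right)} = - 4 \left(6 - A\right) = -24 + 4 A$)
$- P{\left(-5 \right)} \left(-2 - 3\right)^{2} = - (-24 + 4 \left(-5\right)) \left(-2 - 3\right)^{2} = - (-24 - 20) \left(-5\right)^{2} = \left(-1\right) \left(-44\right) 25 = 44 \cdot 25 = 1100$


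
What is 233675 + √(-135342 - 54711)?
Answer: 233675 + 3*I*√21117 ≈ 2.3368e+5 + 435.95*I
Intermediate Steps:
233675 + √(-135342 - 54711) = 233675 + √(-190053) = 233675 + 3*I*√21117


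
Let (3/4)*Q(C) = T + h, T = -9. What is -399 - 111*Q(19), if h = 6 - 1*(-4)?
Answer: -547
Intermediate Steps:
h = 10 (h = 6 + 4 = 10)
Q(C) = 4/3 (Q(C) = 4*(-9 + 10)/3 = (4/3)*1 = 4/3)
-399 - 111*Q(19) = -399 - 111*4/3 = -399 - 148 = -547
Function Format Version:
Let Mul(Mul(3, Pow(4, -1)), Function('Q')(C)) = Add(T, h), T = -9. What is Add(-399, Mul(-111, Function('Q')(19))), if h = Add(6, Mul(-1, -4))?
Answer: -547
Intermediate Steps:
h = 10 (h = Add(6, 4) = 10)
Function('Q')(C) = Rational(4, 3) (Function('Q')(C) = Mul(Rational(4, 3), Add(-9, 10)) = Mul(Rational(4, 3), 1) = Rational(4, 3))
Add(-399, Mul(-111, Function('Q')(19))) = Add(-399, Mul(-111, Rational(4, 3))) = Add(-399, -148) = -547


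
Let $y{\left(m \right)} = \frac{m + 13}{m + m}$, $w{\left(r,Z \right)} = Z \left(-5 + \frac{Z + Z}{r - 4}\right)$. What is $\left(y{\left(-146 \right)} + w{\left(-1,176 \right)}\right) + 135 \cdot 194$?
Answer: $\frac{18863281}{1460} \approx 12920.0$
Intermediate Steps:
$w{\left(r,Z \right)} = Z \left(-5 + \frac{2 Z}{-4 + r}\right)$
$y{\left(m \right)} = \frac{13 + m}{2 m}$
$\left(y{\left(-146 \right)} + w{\left(-1,176 \right)}\right) + 135 \cdot 194 = \left(\frac{13 - 146}{2 \left(-146\right)} + \frac{176 \left(20 - -5 + 2 \cdot 176\right)}{-4 - 1}\right) + 135 \cdot 194 = \left(\frac{1}{2} \left(- \frac{1}{146}\right) \left(-133\right) + \frac{176 \left(20 + 5 + 352\right)}{-5}\right) + 26190 = \left(\frac{133}{292} + 176 \left(- \frac{1}{5}\right) 377\right) + 26190 = \left(\frac{133}{292} - \frac{66352}{5}\right) + 26190 = - \frac{19374119}{1460} + 26190 = \frac{18863281}{1460}$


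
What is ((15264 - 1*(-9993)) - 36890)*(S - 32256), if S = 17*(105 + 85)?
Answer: 337659458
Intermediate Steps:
S = 3230 (S = 17*190 = 3230)
((15264 - 1*(-9993)) - 36890)*(S - 32256) = ((15264 - 1*(-9993)) - 36890)*(3230 - 32256) = ((15264 + 9993) - 36890)*(-29026) = (25257 - 36890)*(-29026) = -11633*(-29026) = 337659458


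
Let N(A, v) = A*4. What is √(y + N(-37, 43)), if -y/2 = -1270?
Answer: 2*√598 ≈ 48.908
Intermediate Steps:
N(A, v) = 4*A
y = 2540 (y = -2*(-1270) = 2540)
√(y + N(-37, 43)) = √(2540 + 4*(-37)) = √(2540 - 148) = √2392 = 2*√598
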